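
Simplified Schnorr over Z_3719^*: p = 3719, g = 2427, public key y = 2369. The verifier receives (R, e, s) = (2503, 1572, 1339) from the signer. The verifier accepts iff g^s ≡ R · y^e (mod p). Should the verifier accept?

accept

g^s mod p:
2427^1339 mod 3719 = 2517
R · y^e mod p:
2369^1572 mod 3719 = 1573
2503·1573 = 3937219 ≡ 2517 (mod 3719)
2517 ≡ 2517 (mod 3719); signature holds.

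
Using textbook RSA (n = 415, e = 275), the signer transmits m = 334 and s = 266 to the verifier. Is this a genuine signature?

Squares mod 415: s^1≡266, s^2≡206, s^4≡106, s^8≡31, s^16≡131, s^32≡146, s^64≡151, s^128≡391, s^256≡161
275 = 256 + 16 + 2 + 1, so s^275 ≡ 161·131·206·266 ≡ 61 (mod 415)
s^275 mod 415 = 61, but m = 334.

forged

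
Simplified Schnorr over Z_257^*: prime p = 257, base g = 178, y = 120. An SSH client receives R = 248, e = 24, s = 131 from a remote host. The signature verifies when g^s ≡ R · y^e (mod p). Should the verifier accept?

g^s mod p:
178^131 mod 257 = 144
R · y^e mod p:
120^24 mod 257 = 16
248·16 = 3968 ≡ 113 (mod 257)
144 ≠ 113; the check fails.

reject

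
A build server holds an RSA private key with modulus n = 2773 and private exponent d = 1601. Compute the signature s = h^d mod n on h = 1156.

383

h^2 ≡ 1156^2 = 1336336 ≡ 2523
h^4 ≡ 2523^2 = 6365529 ≡ 1494
h^8 ≡ 1494^2 = 2232036 ≡ 2544
h^16 ≡ 2544^2 = 6471936 ≡ 2527
h^32 ≡ 2527^2 = 6385729 ≡ 2283
h^64 ≡ 2283^2 = 5212089 ≡ 1622
h^128 ≡ 1622^2 = 2630884 ≡ 2080
h^256 ≡ 2080^2 = 4326400 ≡ 520
h^512 ≡ 520^2 = 270400 ≡ 1419
h^1024 ≡ 1419^2 = 2013561 ≡ 363
1601 = 1024 + 512 + 64 + 1, so h^1601 ≡ 363·1419·1622·1156 ≡ 383 (mod 2773)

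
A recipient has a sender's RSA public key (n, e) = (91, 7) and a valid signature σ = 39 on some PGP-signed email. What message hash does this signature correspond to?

39

Squares mod 91: σ^1≡39, σ^2≡65, σ^4≡39
7 = 4 + 2 + 1, so σ^7 ≡ 39·65·39 ≡ 39 (mod 91)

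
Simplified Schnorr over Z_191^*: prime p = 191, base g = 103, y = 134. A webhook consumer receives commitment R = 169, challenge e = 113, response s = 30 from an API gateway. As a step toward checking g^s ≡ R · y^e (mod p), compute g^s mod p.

5

103^2 = 10609 ≡ 104
103^4 ≡ 104^2 = 10816 ≡ 120
103^8 ≡ 120^2 = 14400 ≡ 75
103^16 ≡ 75^2 = 5625 ≡ 86
30 = 16 + 8 + 4 + 2, so 103^30 ≡ 86·75·120·104 ≡ 5 (mod 191)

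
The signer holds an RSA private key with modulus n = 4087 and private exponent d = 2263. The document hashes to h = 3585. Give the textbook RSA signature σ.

1572

h^2 ≡ 3585^2 = 12852225 ≡ 2697
h^4 ≡ 2697^2 = 7273809 ≡ 3036
h^8 ≡ 3036^2 = 9217296 ≡ 1111
h^16 ≡ 1111^2 = 1234321 ≡ 47
h^32 ≡ 47^2 = 2209
h^64 ≡ 2209^2 = 4879681 ≡ 3890
h^128 ≡ 3890^2 = 15132100 ≡ 2026
h^256 ≡ 2026^2 = 4104676 ≡ 1328
h^512 ≡ 1328^2 = 1763584 ≡ 2087
h^1024 ≡ 2087^2 = 4355569 ≡ 2914
h^2048 ≡ 2914^2 = 8491396 ≡ 2697
2263 = 2048 + 128 + 64 + 16 + 4 + 2 + 1, so h^2263 ≡ 2697·2026·3890·47·3036·2697·3585 ≡ 1572 (mod 4087)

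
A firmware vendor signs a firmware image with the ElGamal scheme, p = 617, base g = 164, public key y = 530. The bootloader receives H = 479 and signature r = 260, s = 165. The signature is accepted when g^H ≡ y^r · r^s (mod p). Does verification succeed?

Left side g^H mod p:
Squares mod 617: 164^1≡164, 164^2≡365, 164^4≡570, 164^8≡358, 164^16≡445, 164^32≡585, 164^64≡407, 164^128≡293, 164^256≡86
479 = 256 + 128 + 64 + 16 + 8 + 4 + 2 + 1, so 164^479 ≡ 86·293·407·445·358·570·365·164 ≡ 443 (mod 617)
Right side y^r · r^s mod p:
Squares mod 617: 530^1≡530, 530^2≡165, 530^4≡77, 530^8≡376, 530^16≡83, 530^32≡102, 530^64≡532, 530^128≡438, 530^256≡574
260 = 256 + 4, so 530^260 ≡ 574·77 ≡ 391 (mod 617)
Squares mod 617: 260^1≡260, 260^2≡347, 260^4≡94, 260^8≡198, 260^16≡333, 260^32≡446, 260^64≡242, 260^128≡566
165 = 128 + 32 + 4 + 1, so 260^165 ≡ 566·446·94·260 ≡ 441 (mod 617)
391·441 = 172431 ≡ 288 (mod 617)
443 ≠ 288, so verification fails.

fails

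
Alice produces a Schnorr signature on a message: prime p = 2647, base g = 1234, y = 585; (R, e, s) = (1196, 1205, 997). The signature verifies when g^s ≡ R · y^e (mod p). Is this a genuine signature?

g^s mod p:
Squares mod 2647: 1234^1≡1234, 1234^2≡731, 1234^4≡2314, 1234^8≡2362, 1234^16≡1815, 1234^32≡1357, 1234^64≡1784, 1234^128≡962, 1234^256≡1641, 1234^512≡882
997 = 512 + 256 + 128 + 64 + 32 + 4 + 1, so 1234^997 ≡ 882·1641·962·1784·1357·2314·1234 ≡ 889 (mod 2647)
R · y^e mod p:
Squares mod 2647: 585^1≡585, 585^2≡762, 585^4≡951, 585^8≡1774, 585^16≡2440, 585^32≡497, 585^64≡838, 585^128≡789, 585^256≡476, 585^512≡1581, 585^1024≡793
1205 = 1024 + 128 + 32 + 16 + 4 + 1, so 585^1205 ≡ 793·789·497·2440·951·585 ≡ 1512 (mod 2647)
1196·1512 = 1808352 ≡ 451 (mod 2647)
889 ≠ 451; the check fails.

forged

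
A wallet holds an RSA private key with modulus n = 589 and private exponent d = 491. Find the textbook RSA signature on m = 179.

m^2 ≡ 179^2 = 32041 ≡ 235
m^4 ≡ 235^2 = 55225 ≡ 448
m^8 ≡ 448^2 = 200704 ≡ 444
m^16 ≡ 444^2 = 197136 ≡ 410
m^32 ≡ 410^2 = 168100 ≡ 235
m^64 ≡ 235^2 = 55225 ≡ 448
m^128 ≡ 448^2 = 200704 ≡ 444
m^256 ≡ 444^2 = 197136 ≡ 410
491 = 256 + 128 + 64 + 32 + 8 + 2 + 1, so m^491 ≡ 410·444·448·235·444·235·179 ≡ 259 (mod 589)

259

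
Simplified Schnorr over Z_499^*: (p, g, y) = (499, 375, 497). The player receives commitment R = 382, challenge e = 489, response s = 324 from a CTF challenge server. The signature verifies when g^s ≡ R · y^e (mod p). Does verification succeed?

passes

g^s mod p:
Squares mod 499: 375^1≡375, 375^2≡406, 375^4≡166, 375^8≡111, 375^16≡345, 375^32≡263, 375^64≡307, 375^128≡437, 375^256≡351
324 = 256 + 64 + 4, so 375^324 ≡ 351·307·166 ≡ 9 (mod 499)
R · y^e mod p:
Squares mod 499: 497^1≡497, 497^2≡4, 497^4≡16, 497^8≡256, 497^16≡167, 497^32≡444, 497^64≡31, 497^128≡462, 497^256≡371
489 = 256 + 128 + 64 + 32 + 8 + 1, so 497^489 ≡ 371·462·31·444·256·497 ≡ 307 (mod 499)
382·307 = 117274 ≡ 9 (mod 499)
9 ≡ 9 (mod 499); signature holds.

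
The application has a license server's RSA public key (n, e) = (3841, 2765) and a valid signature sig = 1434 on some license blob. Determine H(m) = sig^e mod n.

sig^2 ≡ 1434^2 = 2056356 ≡ 1421
sig^4 ≡ 1421^2 = 2019241 ≡ 2716
sig^8 ≡ 2716^2 = 7376656 ≡ 1936
sig^16 ≡ 1936^2 = 3748096 ≡ 3121
sig^32 ≡ 3121^2 = 9740641 ≡ 3706
sig^64 ≡ 3706^2 = 13734436 ≡ 2861
sig^128 ≡ 2861^2 = 8185321 ≡ 150
sig^256 ≡ 150^2 = 22500 ≡ 3295
sig^512 ≡ 3295^2 = 10857025 ≡ 2359
sig^1024 ≡ 2359^2 = 5564881 ≡ 3113
sig^2048 ≡ 3113^2 = 9690769 ≡ 3767
2765 = 2048 + 512 + 128 + 64 + 8 + 4 + 1, so sig^2765 ≡ 3767·2359·150·2861·1936·2716·1434 ≡ 1129 (mod 3841)

1129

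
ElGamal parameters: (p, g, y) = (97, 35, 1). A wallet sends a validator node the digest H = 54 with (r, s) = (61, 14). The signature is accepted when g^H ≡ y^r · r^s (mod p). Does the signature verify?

Left side g^H mod p:
35^2 = 1225 ≡ 61
35^4 ≡ 61^2 = 3721 ≡ 35
35^8 ≡ 35^2 = 1225 ≡ 61
35^16 ≡ 61^2 = 3721 ≡ 35
35^32 ≡ 35^2 = 1225 ≡ 61
54 = 32 + 16 + 4 + 2, so 35^54 ≡ 61·35·35·61 ≡ 1 (mod 97)
Right side y^r · r^s mod p:
1^2 = 1
1^4 ≡ 1^2 = 1
1^8 ≡ 1^2 = 1
1^16 ≡ 1^2 = 1
1^32 ≡ 1^2 = 1
61 = 32 + 16 + 8 + 4 + 1, so 1^61 ≡ 1·1·1·1·1 ≡ 1 (mod 97)
61^2 = 3721 ≡ 35
61^4 ≡ 35^2 = 1225 ≡ 61
61^8 ≡ 61^2 = 3721 ≡ 35
14 = 8 + 4 + 2, so 61^14 ≡ 35·61·35 ≡ 35 (mod 97)
1·35 = 35 ≡ 35 (mod 97)
1 ≠ 35, so verification fails.

does not verify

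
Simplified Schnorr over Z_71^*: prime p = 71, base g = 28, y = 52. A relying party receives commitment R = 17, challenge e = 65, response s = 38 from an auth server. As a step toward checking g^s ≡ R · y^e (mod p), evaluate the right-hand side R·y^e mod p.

58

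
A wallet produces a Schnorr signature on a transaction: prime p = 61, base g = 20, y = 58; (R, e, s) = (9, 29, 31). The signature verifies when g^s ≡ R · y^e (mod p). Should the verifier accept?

reject

g^s mod p:
20^2 = 400 ≡ 34
20^4 ≡ 34^2 = 1156 ≡ 58
20^8 ≡ 58^2 = 3364 ≡ 9
20^16 ≡ 9^2 = 81 ≡ 20
31 = 16 + 8 + 4 + 2 + 1, so 20^31 ≡ 20·9·58·34·20 ≡ 20 (mod 61)
R · y^e mod p:
58^2 = 3364 ≡ 9
58^4 ≡ 9^2 = 81 ≡ 20
58^8 ≡ 20^2 = 400 ≡ 34
58^16 ≡ 34^2 = 1156 ≡ 58
29 = 16 + 8 + 4 + 1, so 58^29 ≡ 58·34·20·58 ≡ 20 (mod 61)
9·20 = 180 ≡ 58 (mod 61)
20 ≠ 58; the check fails.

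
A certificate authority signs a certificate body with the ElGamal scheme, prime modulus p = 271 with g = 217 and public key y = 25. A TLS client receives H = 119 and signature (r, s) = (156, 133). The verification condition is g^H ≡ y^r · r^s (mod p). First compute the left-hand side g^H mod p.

259

Squares mod 271: 217^1≡217, 217^2≡206, 217^4≡160, 217^8≡126, 217^16≡158, 217^32≡32, 217^64≡211
119 = 64 + 32 + 16 + 4 + 2 + 1, so 217^119 ≡ 211·32·158·160·206·217 ≡ 259 (mod 271)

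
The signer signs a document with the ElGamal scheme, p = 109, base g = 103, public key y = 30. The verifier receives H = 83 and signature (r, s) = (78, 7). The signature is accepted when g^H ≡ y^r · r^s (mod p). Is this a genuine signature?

forged

Left side g^H mod p:
Squares mod 109: 103^1≡103, 103^2≡36, 103^4≡97, 103^8≡35, 103^16≡26, 103^32≡22, 103^64≡48
83 = 64 + 16 + 2 + 1, so 103^83 ≡ 48·26·36·103 ≡ 98 (mod 109)
Right side y^r · r^s mod p:
Squares mod 109: 30^1≡30, 30^2≡28, 30^4≡21, 30^8≡5, 30^16≡25, 30^32≡80, 30^64≡78
78 = 64 + 8 + 4 + 2, so 30^78 ≡ 78·5·21·28 ≡ 93 (mod 109)
Squares mod 109: 78^1≡78, 78^2≡89, 78^4≡73
7 = 4 + 2 + 1, so 78^7 ≡ 73·89·78 ≡ 25 (mod 109)
93·25 = 2325 ≡ 36 (mod 109)
98 ≠ 36, so verification fails.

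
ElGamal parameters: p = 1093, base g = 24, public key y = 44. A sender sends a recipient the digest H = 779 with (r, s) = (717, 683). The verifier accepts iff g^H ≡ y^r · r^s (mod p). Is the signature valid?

valid

Left side g^H mod p:
24^2 = 576
24^4 ≡ 576^2 = 331776 ≡ 597
24^8 ≡ 597^2 = 356409 ≡ 91
24^16 ≡ 91^2 = 8281 ≡ 630
24^32 ≡ 630^2 = 396900 ≡ 141
24^64 ≡ 141^2 = 19881 ≡ 207
24^128 ≡ 207^2 = 42849 ≡ 222
24^256 ≡ 222^2 = 49284 ≡ 99
24^512 ≡ 99^2 = 9801 ≡ 1057
779 = 512 + 256 + 8 + 2 + 1, so 24^779 ≡ 1057·99·91·576·24 ≡ 420 (mod 1093)
Right side y^r · r^s mod p:
44^2 = 1936 ≡ 843
44^4 ≡ 843^2 = 710649 ≡ 199
44^8 ≡ 199^2 = 39601 ≡ 253
44^16 ≡ 253^2 = 64009 ≡ 615
44^32 ≡ 615^2 = 378225 ≡ 47
44^64 ≡ 47^2 = 2209 ≡ 23
44^128 ≡ 23^2 = 529
44^256 ≡ 529^2 = 279841 ≡ 33
44^512 ≡ 33^2 = 1089
717 = 512 + 128 + 64 + 8 + 4 + 1, so 44^717 ≡ 1089·529·23·253·199·44 ≡ 64 (mod 1093)
717^2 = 514089 ≡ 379
717^4 ≡ 379^2 = 143641 ≡ 458
717^8 ≡ 458^2 = 209764 ≡ 1001
717^16 ≡ 1001^2 = 1002001 ≡ 813
717^32 ≡ 813^2 = 660969 ≡ 797
717^64 ≡ 797^2 = 635209 ≡ 176
717^128 ≡ 176^2 = 30976 ≡ 372
717^256 ≡ 372^2 = 138384 ≡ 666
717^512 ≡ 666^2 = 443556 ≡ 891
683 = 512 + 128 + 32 + 8 + 2 + 1, so 717^683 ≡ 891·372·797·1001·379·717 ≡ 758 (mod 1093)
64·758 = 48512 ≡ 420 (mod 1093)
420 ≡ 420 (mod 1093), so the signature is genuine.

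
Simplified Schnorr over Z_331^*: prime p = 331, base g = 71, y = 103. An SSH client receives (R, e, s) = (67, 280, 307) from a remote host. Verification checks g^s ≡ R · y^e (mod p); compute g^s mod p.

71^2 = 5041 ≡ 76
71^4 ≡ 76^2 = 5776 ≡ 149
71^8 ≡ 149^2 = 22201 ≡ 24
71^16 ≡ 24^2 = 576 ≡ 245
71^32 ≡ 245^2 = 60025 ≡ 114
71^64 ≡ 114^2 = 12996 ≡ 87
71^128 ≡ 87^2 = 7569 ≡ 287
71^256 ≡ 287^2 = 82369 ≡ 281
307 = 256 + 32 + 16 + 2 + 1, so 71^307 ≡ 281·114·245·76·71 ≡ 224 (mod 331)

224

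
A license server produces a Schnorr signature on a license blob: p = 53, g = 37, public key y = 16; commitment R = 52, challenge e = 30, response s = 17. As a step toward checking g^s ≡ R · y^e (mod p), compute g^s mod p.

Squares mod 53: 37^1≡37, 37^2≡44, 37^4≡28, 37^8≡42, 37^16≡15
17 = 16 + 1, so 37^17 ≡ 15·37 ≡ 25 (mod 53)

25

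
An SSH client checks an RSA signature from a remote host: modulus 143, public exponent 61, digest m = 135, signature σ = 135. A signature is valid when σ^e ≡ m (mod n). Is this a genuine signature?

genuine

Squares mod 143: σ^1≡135, σ^2≡64, σ^4≡92, σ^8≡27, σ^16≡14, σ^32≡53
61 = 32 + 16 + 8 + 4 + 1, so σ^61 ≡ 53·14·27·92·135 ≡ 135 (mod 143)
σ^61 mod 143 = 135 matches m.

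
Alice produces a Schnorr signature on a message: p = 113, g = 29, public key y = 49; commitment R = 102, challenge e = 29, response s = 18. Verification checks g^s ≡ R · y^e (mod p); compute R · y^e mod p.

26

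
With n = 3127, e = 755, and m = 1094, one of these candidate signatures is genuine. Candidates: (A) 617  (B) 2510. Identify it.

Candidate A: Squares mod 3127: 617^1≡617, 617^2≡2322, 617^4≡736, 617^8≡725, 617^16≡289, 617^32≡2219, 617^64≡2063, 617^128≡122, 617^256≡2376, 617^512≡1141; 755 = 512 + 128 + 64 + 32 + 16 + 2 + 1, so 617^755 ≡ 1141·122·2063·2219·289·2322·617 ≡ 2033 (mod 3127)
Candidate B: Squares mod 3127: 2510^1≡2510, 2510^2≡2322, 2510^4≡736, 2510^8≡725, 2510^16≡289, 2510^32≡2219, 2510^64≡2063, 2510^128≡122, 2510^256≡2376, 2510^512≡1141; 755 = 512 + 128 + 64 + 32 + 16 + 2 + 1, so 2510^755 ≡ 1141·122·2063·2219·289·2322·2510 ≡ 1094 (mod 3127)
  → matches m = 1094

B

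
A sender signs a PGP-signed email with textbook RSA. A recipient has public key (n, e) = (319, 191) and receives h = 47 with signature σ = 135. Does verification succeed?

Squares mod 319: σ^1≡135, σ^2≡42, σ^4≡169, σ^8≡170, σ^16≡190, σ^32≡53, σ^64≡257, σ^128≡16
191 = 128 + 32 + 16 + 8 + 4 + 2 + 1, so σ^191 ≡ 16·53·190·170·169·42·135 ≡ 47 (mod 319)
Since 47 equals the digest 47, verification succeeds.

passes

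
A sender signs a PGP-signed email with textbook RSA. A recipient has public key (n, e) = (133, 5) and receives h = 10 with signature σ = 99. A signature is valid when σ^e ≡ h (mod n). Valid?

σ^2 ≡ 99^2 = 9801 ≡ 92
σ^4 ≡ 92^2 = 8464 ≡ 85
5 = 4 + 1, so σ^5 ≡ 85·99 ≡ 36 (mod 133)
σ^5 mod 133 = 36, but h = 10.

no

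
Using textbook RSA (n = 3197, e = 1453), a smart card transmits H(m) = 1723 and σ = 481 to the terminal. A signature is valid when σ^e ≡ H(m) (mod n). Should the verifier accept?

σ^1453 mod 3197 = 1723
Since 1723 equals the digest 1723, verification succeeds.

accept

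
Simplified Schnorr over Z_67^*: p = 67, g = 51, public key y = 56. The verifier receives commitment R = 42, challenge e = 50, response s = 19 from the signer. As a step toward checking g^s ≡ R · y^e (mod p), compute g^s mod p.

Squares mod 67: 51^1≡51, 51^2≡55, 51^4≡10, 51^8≡33, 51^16≡17
19 = 16 + 2 + 1, so 51^19 ≡ 17·55·51 ≡ 48 (mod 67)

48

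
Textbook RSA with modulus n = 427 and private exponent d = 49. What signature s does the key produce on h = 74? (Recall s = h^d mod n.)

h^2 ≡ 74^2 = 5476 ≡ 352
h^4 ≡ 352^2 = 123904 ≡ 74
h^8 ≡ 74^2 = 5476 ≡ 352
h^16 ≡ 352^2 = 123904 ≡ 74
h^32 ≡ 74^2 = 5476 ≡ 352
49 = 32 + 16 + 1, so h^49 ≡ 352·74·74 ≡ 74 (mod 427)

74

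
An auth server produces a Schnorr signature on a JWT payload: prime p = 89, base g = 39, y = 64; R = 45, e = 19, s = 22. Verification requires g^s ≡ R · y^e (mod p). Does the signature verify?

does not verify

g^s mod p:
39^22 mod 89 = 1
R · y^e mod p:
64^19 mod 89 = 16
45·16 = 720 ≡ 8 (mod 89)
1 ≠ 8; the check fails.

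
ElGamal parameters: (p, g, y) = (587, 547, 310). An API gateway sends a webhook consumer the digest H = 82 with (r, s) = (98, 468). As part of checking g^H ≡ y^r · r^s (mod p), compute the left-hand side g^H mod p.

547^2 = 299209 ≡ 426
547^4 ≡ 426^2 = 181476 ≡ 93
547^8 ≡ 93^2 = 8649 ≡ 431
547^16 ≡ 431^2 = 185761 ≡ 269
547^32 ≡ 269^2 = 72361 ≡ 160
547^64 ≡ 160^2 = 25600 ≡ 359
82 = 64 + 16 + 2, so 547^82 ≡ 359·269·426 ≡ 525 (mod 587)

525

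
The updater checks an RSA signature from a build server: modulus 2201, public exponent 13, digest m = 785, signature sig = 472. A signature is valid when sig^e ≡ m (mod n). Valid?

sig^13 mod 2201 = 918
918 ≠ 785, so verification fails.

no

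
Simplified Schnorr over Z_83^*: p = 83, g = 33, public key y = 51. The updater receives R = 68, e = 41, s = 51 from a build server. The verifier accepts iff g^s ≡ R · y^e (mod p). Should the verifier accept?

accept

g^s mod p:
Squares mod 83: 33^1≡33, 33^2≡10, 33^4≡17, 33^8≡40, 33^16≡23, 33^32≡31
51 = 32 + 16 + 2 + 1, so 33^51 ≡ 31·23·10·33 ≡ 68 (mod 83)
R · y^e mod p:
Squares mod 83: 51^1≡51, 51^2≡28, 51^4≡37, 51^8≡41, 51^16≡21, 51^32≡26
41 = 32 + 8 + 1, so 51^41 ≡ 26·41·51 ≡ 1 (mod 83)
68·1 = 68 ≡ 68 (mod 83)
68 ≡ 68 (mod 83); signature holds.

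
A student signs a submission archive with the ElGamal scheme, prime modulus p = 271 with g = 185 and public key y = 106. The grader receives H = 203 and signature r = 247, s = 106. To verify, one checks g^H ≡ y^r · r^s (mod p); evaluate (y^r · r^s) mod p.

166

106^2 = 11236 ≡ 125
106^4 ≡ 125^2 = 15625 ≡ 178
106^8 ≡ 178^2 = 31684 ≡ 248
106^16 ≡ 248^2 = 61504 ≡ 258
106^32 ≡ 258^2 = 66564 ≡ 169
106^64 ≡ 169^2 = 28561 ≡ 106
106^128 ≡ 106^2 = 11236 ≡ 125
247 = 128 + 64 + 32 + 16 + 4 + 2 + 1, so 106^247 ≡ 125·106·169·258·178·125·106 ≡ 178 (mod 271)
247^2 = 61009 ≡ 34
247^4 ≡ 34^2 = 1156 ≡ 72
247^8 ≡ 72^2 = 5184 ≡ 35
247^16 ≡ 35^2 = 1225 ≡ 141
247^32 ≡ 141^2 = 19881 ≡ 98
247^64 ≡ 98^2 = 9604 ≡ 119
106 = 64 + 32 + 8 + 2, so 247^106 ≡ 119·98·35·34 ≡ 141 (mod 271)
y^r · r^s ≡ 178·141 = 25098 ≡ 166 (mod 271)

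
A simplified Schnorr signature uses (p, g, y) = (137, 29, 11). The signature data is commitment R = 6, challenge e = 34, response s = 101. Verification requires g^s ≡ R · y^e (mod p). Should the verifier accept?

g^s mod p:
Squares mod 137: 29^1≡29, 29^2≡19, 29^4≡87, 29^8≡34, 29^16≡60, 29^32≡38, 29^64≡74
101 = 64 + 32 + 4 + 1, so 29^101 ≡ 74·38·87·29 ≡ 131 (mod 137)
R · y^e mod p:
Squares mod 137: 11^1≡11, 11^2≡121, 11^4≡119, 11^8≡50, 11^16≡34, 11^32≡60
34 = 32 + 2, so 11^34 ≡ 60·121 ≡ 136 (mod 137)
6·136 = 816 ≡ 131 (mod 137)
131 ≡ 131 (mod 137); signature holds.

accept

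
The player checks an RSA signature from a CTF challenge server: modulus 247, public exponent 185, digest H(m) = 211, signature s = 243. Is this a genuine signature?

s^2 ≡ 243^2 = 59049 ≡ 16
s^4 ≡ 16^2 = 256 ≡ 9
s^8 ≡ 9^2 = 81
s^16 ≡ 81^2 = 6561 ≡ 139
s^32 ≡ 139^2 = 19321 ≡ 55
s^64 ≡ 55^2 = 3025 ≡ 61
s^128 ≡ 61^2 = 3721 ≡ 16
185 = 128 + 32 + 16 + 8 + 1, so s^185 ≡ 16·55·139·81·243 ≡ 211 (mod 247)
s^185 mod 247 = 211 matches H(m).

genuine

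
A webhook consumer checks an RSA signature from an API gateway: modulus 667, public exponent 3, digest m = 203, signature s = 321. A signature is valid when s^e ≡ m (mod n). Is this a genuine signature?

s^3 mod 667 = 298
The recovered value 298 does not match the digest 203.

forged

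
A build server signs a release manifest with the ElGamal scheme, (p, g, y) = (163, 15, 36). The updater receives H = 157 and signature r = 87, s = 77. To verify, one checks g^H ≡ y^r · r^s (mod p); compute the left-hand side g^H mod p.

97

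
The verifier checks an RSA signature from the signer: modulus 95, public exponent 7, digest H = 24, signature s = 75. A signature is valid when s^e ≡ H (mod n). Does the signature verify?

Squares mod 95: s^1≡75, s^2≡20, s^4≡20
7 = 4 + 2 + 1, so s^7 ≡ 20·20·75 ≡ 75 (mod 95)
s^7 mod 95 = 75, but H = 24.

does not verify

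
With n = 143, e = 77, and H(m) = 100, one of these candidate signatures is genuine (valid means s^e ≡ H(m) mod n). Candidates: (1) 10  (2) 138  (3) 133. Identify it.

3

Candidate 1: Squares mod 143: 10^1≡10, 10^2≡100, 10^4≡133, 10^8≡100, 10^16≡133, 10^32≡100, 10^64≡133; 77 = 64 + 8 + 4 + 1, so 10^77 ≡ 133·100·133·10 ≡ 43 (mod 143)
Candidate 2: Squares mod 143: 138^1≡138, 138^2≡25, 138^4≡53, 138^8≡92, 138^16≡27, 138^32≡14, 138^64≡53; 77 = 64 + 8 + 4 + 1, so 138^77 ≡ 53·92·53·138 ≡ 8 (mod 143)
Candidate 3: Squares mod 143: 133^1≡133, 133^2≡100, 133^4≡133, 133^8≡100, 133^16≡133, 133^32≡100, 133^64≡133; 77 = 64 + 8 + 4 + 1, so 133^77 ≡ 133·100·133·133 ≡ 100 (mod 143)
  → matches H(m) = 100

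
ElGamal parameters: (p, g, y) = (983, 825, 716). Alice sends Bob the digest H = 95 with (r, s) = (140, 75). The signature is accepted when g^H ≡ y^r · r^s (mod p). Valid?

no

Left side g^H mod p:
Squares mod 983: 825^1≡825, 825^2≡389, 825^4≡922, 825^8≡772, 825^16≡286, 825^32≡207, 825^64≡580
95 = 64 + 16 + 8 + 4 + 2 + 1, so 825^95 ≡ 580·286·772·922·389·825 ≡ 360 (mod 983)
Right side y^r · r^s mod p:
Squares mod 983: 716^1≡716, 716^2≡513, 716^4≡708, 716^8≡917, 716^16≡424, 716^32≡870, 716^64≡973, 716^128≡100
140 = 128 + 8 + 4, so 716^140 ≡ 100·917·708 ≡ 382 (mod 983)
Squares mod 983: 140^1≡140, 140^2≡923, 140^4≡651, 140^8≡128, 140^16≡656, 140^32≡765, 140^64≡340
75 = 64 + 8 + 2 + 1, so 140^75 ≡ 340·128·923·140 ≡ 853 (mod 983)
382·853 = 325846 ≡ 473 (mod 983)
360 ≠ 473, so verification fails.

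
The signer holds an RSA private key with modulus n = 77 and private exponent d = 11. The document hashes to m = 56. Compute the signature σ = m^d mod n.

Squares mod 77: m^1≡56, m^2≡56, m^4≡56, m^8≡56
11 = 8 + 2 + 1, so m^11 ≡ 56·56·56 ≡ 56 (mod 77)

56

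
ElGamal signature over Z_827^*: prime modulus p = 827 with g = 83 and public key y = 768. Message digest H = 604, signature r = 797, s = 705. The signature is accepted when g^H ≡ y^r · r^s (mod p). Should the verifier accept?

Left side g^H mod p:
83^2 = 6889 ≡ 273
83^4 ≡ 273^2 = 74529 ≡ 99
83^8 ≡ 99^2 = 9801 ≡ 704
83^16 ≡ 704^2 = 495616 ≡ 243
83^32 ≡ 243^2 = 59049 ≡ 332
83^64 ≡ 332^2 = 110224 ≡ 233
83^128 ≡ 233^2 = 54289 ≡ 534
83^256 ≡ 534^2 = 285156 ≡ 668
83^512 ≡ 668^2 = 446224 ≡ 471
604 = 512 + 64 + 16 + 8 + 4, so 83^604 ≡ 471·233·243·704·99 ≡ 413 (mod 827)
Right side y^r · r^s mod p:
768^2 = 589824 ≡ 173
768^4 ≡ 173^2 = 29929 ≡ 157
768^8 ≡ 157^2 = 24649 ≡ 666
768^16 ≡ 666^2 = 443556 ≡ 284
768^32 ≡ 284^2 = 80656 ≡ 437
768^64 ≡ 437^2 = 190969 ≡ 759
768^128 ≡ 759^2 = 576081 ≡ 489
768^256 ≡ 489^2 = 239121 ≡ 118
768^512 ≡ 118^2 = 13924 ≡ 692
797 = 512 + 256 + 16 + 8 + 4 + 1, so 768^797 ≡ 692·118·284·666·157·768 ≡ 639 (mod 827)
797^2 = 635209 ≡ 73
797^4 ≡ 73^2 = 5329 ≡ 367
797^8 ≡ 367^2 = 134689 ≡ 715
797^16 ≡ 715^2 = 511225 ≡ 139
797^32 ≡ 139^2 = 19321 ≡ 300
797^64 ≡ 300^2 = 90000 ≡ 684
797^128 ≡ 684^2 = 467856 ≡ 601
797^256 ≡ 601^2 = 361201 ≡ 629
797^512 ≡ 629^2 = 395641 ≡ 335
705 = 512 + 128 + 64 + 1, so 797^705 ≡ 335·601·684·797 ≡ 80 (mod 827)
639·80 = 51120 ≡ 673 (mod 827)
413 ≠ 673, so verification fails.

reject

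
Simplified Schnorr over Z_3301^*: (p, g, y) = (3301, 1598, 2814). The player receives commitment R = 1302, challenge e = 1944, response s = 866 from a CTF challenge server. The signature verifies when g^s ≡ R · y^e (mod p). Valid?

g^s mod p:
Squares mod 3301: 1598^1≡1598, 1598^2≡1931, 1598^4≡1932, 1598^8≡2494, 1598^16≡952, 1598^32≡1830, 1598^64≡1686, 1598^128≡435, 1598^256≡1068, 1598^512≡1779
866 = 512 + 256 + 64 + 32 + 2, so 1598^866 ≡ 1779·1068·1686·1830·1931 ≡ 1845 (mod 3301)
R · y^e mod p:
Squares mod 3301: 2814^1≡2814, 2814^2≡2798, 2814^4≡2133, 2814^8≡911, 2814^16≡1370, 2814^32≡1932, 2814^64≡2494, 2814^128≡952, 2814^256≡1830, 2814^512≡1686, 2814^1024≡435
1944 = 1024 + 512 + 256 + 128 + 16 + 8, so 2814^1944 ≡ 435·1686·1830·952·1370·911 ≡ 2519 (mod 3301)
1302·2519 = 3279738 ≡ 1845 (mod 3301)
1845 ≡ 1845 (mod 3301); signature holds.

yes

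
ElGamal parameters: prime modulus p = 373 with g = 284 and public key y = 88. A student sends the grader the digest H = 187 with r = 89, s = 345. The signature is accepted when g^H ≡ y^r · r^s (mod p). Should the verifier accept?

reject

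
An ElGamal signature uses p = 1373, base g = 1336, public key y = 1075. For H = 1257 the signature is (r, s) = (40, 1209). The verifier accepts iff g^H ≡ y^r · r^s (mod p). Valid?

no

Left side g^H mod p:
Squares mod 1373: 1336^1≡1336, 1336^2≡1369, 1336^4≡16, 1336^8≡256, 1336^16≡1005, 1336^32≡870, 1336^64≡377, 1336^128≡710, 1336^256≡209, 1336^512≡1118, 1336^1024≡494
1257 = 1024 + 128 + 64 + 32 + 8 + 1, so 1336^1257 ≡ 494·710·377·870·256·1336 ≡ 7 (mod 1373)
Right side y^r · r^s mod p:
Squares mod 1373: 1075^1≡1075, 1075^2≡932, 1075^4≡888, 1075^8≡442, 1075^16≡398, 1075^32≡509
40 = 32 + 8, so 1075^40 ≡ 509·442 ≡ 1179 (mod 1373)
Squares mod 1373: 40^1≡40, 40^2≡227, 40^4≡728, 40^8≡6, 40^16≡36, 40^32≡1296, 40^64≡437, 40^128≡122, 40^256≡1154, 40^512≡1279, 40^1024≡598
1209 = 1024 + 128 + 32 + 16 + 8 + 1, so 40^1209 ≡ 598·122·1296·36·6·40 ≡ 170 (mod 1373)
1179·170 = 200430 ≡ 1345 (mod 1373)
7 ≠ 1345, so verification fails.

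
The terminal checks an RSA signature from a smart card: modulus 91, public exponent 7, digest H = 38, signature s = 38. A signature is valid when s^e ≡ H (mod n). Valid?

yes

Squares mod 91: s^1≡38, s^2≡79, s^4≡53
7 = 4 + 2 + 1, so s^7 ≡ 53·79·38 ≡ 38 (mod 91)
s^7 mod 91 = 38 matches H.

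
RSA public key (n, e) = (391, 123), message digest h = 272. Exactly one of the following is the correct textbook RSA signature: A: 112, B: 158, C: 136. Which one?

Candidate A: 112^123 mod 391 = 37
Candidate B: 158^123 mod 391 = 198
Candidate C: 136^123 mod 391 = 272
  → matches h = 272

C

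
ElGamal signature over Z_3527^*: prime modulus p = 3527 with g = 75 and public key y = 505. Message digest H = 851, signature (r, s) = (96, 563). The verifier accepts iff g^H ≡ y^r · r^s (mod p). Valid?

yes

Left side g^H mod p:
Squares mod 3527: 75^1≡75, 75^2≡2098, 75^4≡3435, 75^8≡1410, 75^16≡2399, 75^32≡2664, 75^64≡572, 75^128≡2700, 75^256≡3218, 75^512≡252
851 = 512 + 256 + 64 + 16 + 2 + 1, so 75^851 ≡ 252·3218·572·2399·2098·75 ≡ 1557 (mod 3527)
Right side y^r · r^s mod p:
Squares mod 3527: 505^1≡505, 505^2≡1081, 505^4≡1124, 505^8≡710, 505^16≡3266, 505^32≡1108, 505^64≡268
96 = 64 + 32, so 505^96 ≡ 268·1108 ≡ 676 (mod 3527)
Squares mod 3527: 96^1≡96, 96^2≡2162, 96^4≡969, 96^8≡779, 96^16≡197, 96^32≡12, 96^64≡144, 96^128≡3101, 96^256≡1599, 96^512≡3253
563 = 512 + 32 + 16 + 2 + 1, so 96^563 ≡ 3253·12·197·2162·96 ≡ 91 (mod 3527)
676·91 = 61516 ≡ 1557 (mod 3527)
1557 ≡ 1557 (mod 3527), so the signature is genuine.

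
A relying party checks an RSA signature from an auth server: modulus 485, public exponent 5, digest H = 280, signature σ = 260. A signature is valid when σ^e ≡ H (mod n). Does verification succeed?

σ^2 ≡ 260^2 = 67600 ≡ 185
σ^4 ≡ 185^2 = 34225 ≡ 275
5 = 4 + 1, so σ^5 ≡ 275·260 ≡ 205 (mod 485)
205 ≠ 280, so verification fails.

fails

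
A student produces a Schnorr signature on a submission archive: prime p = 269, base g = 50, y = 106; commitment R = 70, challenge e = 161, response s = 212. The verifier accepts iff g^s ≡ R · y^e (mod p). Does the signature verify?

does not verify

g^s mod p:
50^2 = 2500 ≡ 79
50^4 ≡ 79^2 = 6241 ≡ 54
50^8 ≡ 54^2 = 2916 ≡ 226
50^16 ≡ 226^2 = 51076 ≡ 235
50^32 ≡ 235^2 = 55225 ≡ 80
50^64 ≡ 80^2 = 6400 ≡ 213
50^128 ≡ 213^2 = 45369 ≡ 177
212 = 128 + 64 + 16 + 4, so 50^212 ≡ 177·213·235·54 ≡ 44 (mod 269)
R · y^e mod p:
106^2 = 11236 ≡ 207
106^4 ≡ 207^2 = 42849 ≡ 78
106^8 ≡ 78^2 = 6084 ≡ 166
106^16 ≡ 166^2 = 27556 ≡ 118
106^32 ≡ 118^2 = 13924 ≡ 205
106^64 ≡ 205^2 = 42025 ≡ 61
106^128 ≡ 61^2 = 3721 ≡ 224
161 = 128 + 32 + 1, so 106^161 ≡ 224·205·106 ≡ 234 (mod 269)
70·234 = 16380 ≡ 240 (mod 269)
44 ≠ 240; the check fails.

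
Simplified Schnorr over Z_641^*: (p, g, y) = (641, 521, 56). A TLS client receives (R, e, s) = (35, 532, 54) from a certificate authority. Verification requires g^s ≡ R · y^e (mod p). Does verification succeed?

fails

g^s mod p:
521^2 = 271441 ≡ 298
521^4 ≡ 298^2 = 88804 ≡ 346
521^8 ≡ 346^2 = 119716 ≡ 490
521^16 ≡ 490^2 = 240100 ≡ 366
521^32 ≡ 366^2 = 133956 ≡ 628
54 = 32 + 16 + 4 + 2, so 521^54 ≡ 628·366·346·298 ≡ 204 (mod 641)
R · y^e mod p:
56^2 = 3136 ≡ 572
56^4 ≡ 572^2 = 327184 ≡ 274
56^8 ≡ 274^2 = 75076 ≡ 79
56^16 ≡ 79^2 = 6241 ≡ 472
56^32 ≡ 472^2 = 222784 ≡ 357
56^64 ≡ 357^2 = 127449 ≡ 531
56^128 ≡ 531^2 = 281961 ≡ 562
56^256 ≡ 562^2 = 315844 ≡ 472
56^512 ≡ 472^2 = 222784 ≡ 357
532 = 512 + 16 + 4, so 56^532 ≡ 357·472·274 ≡ 148 (mod 641)
35·148 = 5180 ≡ 52 (mod 641)
204 ≠ 52; the check fails.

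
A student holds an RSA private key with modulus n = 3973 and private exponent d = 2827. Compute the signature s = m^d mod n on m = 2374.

268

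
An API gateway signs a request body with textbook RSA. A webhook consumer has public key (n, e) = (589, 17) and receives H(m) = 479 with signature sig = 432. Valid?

sig^2 ≡ 432^2 = 186624 ≡ 500
sig^4 ≡ 500^2 = 250000 ≡ 264
sig^8 ≡ 264^2 = 69696 ≡ 194
sig^16 ≡ 194^2 = 37636 ≡ 529
17 = 16 + 1, so sig^17 ≡ 529·432 ≡ 585 (mod 589)
sig^17 mod 589 = 585, but H(m) = 479.

no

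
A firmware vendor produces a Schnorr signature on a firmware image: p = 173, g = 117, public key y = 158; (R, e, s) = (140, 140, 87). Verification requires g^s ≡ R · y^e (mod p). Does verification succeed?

fails

g^s mod p:
Squares mod 173: 117^1≡117, 117^2≡22, 117^4≡138, 117^8≡14, 117^16≡23, 117^32≡10, 117^64≡100
87 = 64 + 16 + 4 + 2 + 1, so 117^87 ≡ 100·23·138·22·117 ≡ 117 (mod 173)
R · y^e mod p:
Squares mod 173: 158^1≡158, 158^2≡52, 158^4≡109, 158^8≡117, 158^16≡22, 158^32≡138, 158^64≡14, 158^128≡23
140 = 128 + 8 + 4, so 158^140 ≡ 23·117·109 ≡ 84 (mod 173)
140·84 = 11760 ≡ 169 (mod 173)
117 ≠ 169; the check fails.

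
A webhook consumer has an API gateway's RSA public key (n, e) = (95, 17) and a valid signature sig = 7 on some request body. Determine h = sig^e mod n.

87

sig^17 mod 95 = 87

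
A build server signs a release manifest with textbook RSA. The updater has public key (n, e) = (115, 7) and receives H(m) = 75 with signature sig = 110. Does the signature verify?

verifies

sig^7 mod 115 = 75
75 = H(m), so the signature checks out.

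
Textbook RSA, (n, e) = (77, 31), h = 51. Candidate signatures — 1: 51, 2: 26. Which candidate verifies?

Candidate 1: Squares mod 77: 51^1≡51, 51^2≡60, 51^4≡58, 51^8≡53, 51^16≡37; 31 = 16 + 8 + 4 + 2 + 1, so 51^31 ≡ 37·53·58·60·51 ≡ 51 (mod 77)
  → matches h = 51
Candidate 2: Squares mod 77: 26^1≡26, 26^2≡60, 26^4≡58, 26^8≡53, 26^16≡37; 31 = 16 + 8 + 4 + 2 + 1, so 26^31 ≡ 37·53·58·60·26 ≡ 26 (mod 77)

1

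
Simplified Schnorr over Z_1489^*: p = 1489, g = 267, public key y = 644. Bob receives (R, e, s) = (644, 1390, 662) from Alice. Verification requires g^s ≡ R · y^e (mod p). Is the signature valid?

g^s mod p:
267^662 mod 1489 = 273
R · y^e mod p:
644^1390 mod 1489 = 664
644·664 = 427616 ≡ 273 (mod 1489)
273 ≡ 273 (mod 1489); signature holds.

valid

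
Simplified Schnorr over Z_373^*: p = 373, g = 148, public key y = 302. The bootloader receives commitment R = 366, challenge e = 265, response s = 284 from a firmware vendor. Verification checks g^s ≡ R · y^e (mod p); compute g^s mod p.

175

148^2 = 21904 ≡ 270
148^4 ≡ 270^2 = 72900 ≡ 165
148^8 ≡ 165^2 = 27225 ≡ 369
148^16 ≡ 369^2 = 136161 ≡ 16
148^32 ≡ 16^2 = 256
148^64 ≡ 256^2 = 65536 ≡ 261
148^128 ≡ 261^2 = 68121 ≡ 235
148^256 ≡ 235^2 = 55225 ≡ 21
284 = 256 + 16 + 8 + 4, so 148^284 ≡ 21·16·369·165 ≡ 175 (mod 373)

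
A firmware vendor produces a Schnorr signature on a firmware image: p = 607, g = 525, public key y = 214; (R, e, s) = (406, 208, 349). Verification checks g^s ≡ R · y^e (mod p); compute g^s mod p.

Squares mod 607: 525^1≡525, 525^2≡47, 525^4≡388, 525^8≡8, 525^16≡64, 525^32≡454, 525^64≡343, 525^128≡498, 525^256≡348
349 = 256 + 64 + 16 + 8 + 4 + 1, so 525^349 ≡ 348·343·64·8·388·525 ≡ 260 (mod 607)

260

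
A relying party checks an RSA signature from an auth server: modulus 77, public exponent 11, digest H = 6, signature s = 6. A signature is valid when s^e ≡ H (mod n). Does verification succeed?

passes

s^2 ≡ 6^2 = 36
s^4 ≡ 36^2 = 1296 ≡ 64
s^8 ≡ 64^2 = 4096 ≡ 15
11 = 8 + 2 + 1, so s^11 ≡ 15·36·6 ≡ 6 (mod 77)
Since 6 equals the digest 6, verification succeeds.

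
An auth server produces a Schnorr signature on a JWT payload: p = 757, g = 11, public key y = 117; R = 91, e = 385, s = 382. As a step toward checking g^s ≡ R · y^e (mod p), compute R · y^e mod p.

117^2 = 13689 ≡ 63
117^4 ≡ 63^2 = 3969 ≡ 184
117^8 ≡ 184^2 = 33856 ≡ 548
117^16 ≡ 548^2 = 300304 ≡ 532
117^32 ≡ 532^2 = 283024 ≡ 663
117^64 ≡ 663^2 = 439569 ≡ 509
117^128 ≡ 509^2 = 259081 ≡ 187
117^256 ≡ 187^2 = 34969 ≡ 147
385 = 256 + 128 + 1, so 117^385 ≡ 147·187·117 ≡ 477 (mod 757)
R · y^e ≡ 91·477 = 43407 ≡ 258 (mod 757)

258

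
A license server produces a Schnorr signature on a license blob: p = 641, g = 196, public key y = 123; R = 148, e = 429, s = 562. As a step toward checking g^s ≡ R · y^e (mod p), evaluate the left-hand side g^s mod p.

597

196^562 mod 641 = 597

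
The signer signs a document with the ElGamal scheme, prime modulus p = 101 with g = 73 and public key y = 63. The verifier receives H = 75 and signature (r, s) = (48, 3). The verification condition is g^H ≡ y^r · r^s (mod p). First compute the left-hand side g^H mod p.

91

73^2 = 5329 ≡ 77
73^4 ≡ 77^2 = 5929 ≡ 71
73^8 ≡ 71^2 = 5041 ≡ 92
73^16 ≡ 92^2 = 8464 ≡ 81
73^32 ≡ 81^2 = 6561 ≡ 97
73^64 ≡ 97^2 = 9409 ≡ 16
75 = 64 + 8 + 2 + 1, so 73^75 ≡ 16·92·77·73 ≡ 91 (mod 101)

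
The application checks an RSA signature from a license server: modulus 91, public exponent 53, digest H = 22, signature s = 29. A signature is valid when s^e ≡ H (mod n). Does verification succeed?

passes

s^2 ≡ 29^2 = 841 ≡ 22
s^4 ≡ 22^2 = 484 ≡ 29
s^8 ≡ 29^2 = 841 ≡ 22
s^16 ≡ 22^2 = 484 ≡ 29
s^32 ≡ 29^2 = 841 ≡ 22
53 = 32 + 16 + 4 + 1, so s^53 ≡ 22·29·29·29 ≡ 22 (mod 91)
Since 22 equals the digest 22, verification succeeds.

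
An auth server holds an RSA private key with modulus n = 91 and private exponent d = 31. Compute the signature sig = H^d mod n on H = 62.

H^2 ≡ 62^2 = 3844 ≡ 22
H^4 ≡ 22^2 = 484 ≡ 29
H^8 ≡ 29^2 = 841 ≡ 22
H^16 ≡ 22^2 = 484 ≡ 29
31 = 16 + 8 + 4 + 2 + 1, so H^31 ≡ 29·22·29·22·62 ≡ 62 (mod 91)

62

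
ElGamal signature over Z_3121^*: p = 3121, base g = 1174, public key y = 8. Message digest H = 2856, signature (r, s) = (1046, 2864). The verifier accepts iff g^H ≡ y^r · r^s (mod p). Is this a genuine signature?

Left side g^H mod p:
1174^2 = 1378276 ≡ 1915
1174^4 ≡ 1915^2 = 3667225 ≡ 50
1174^8 ≡ 50^2 = 2500
1174^16 ≡ 2500^2 = 6250000 ≡ 1758
1174^32 ≡ 1758^2 = 3090564 ≡ 774
1174^64 ≡ 774^2 = 599076 ≡ 2965
1174^128 ≡ 2965^2 = 8791225 ≡ 2489
1174^256 ≡ 2489^2 = 6195121 ≡ 3057
1174^512 ≡ 3057^2 = 9345249 ≡ 975
1174^1024 ≡ 975^2 = 950625 ≡ 1841
1174^2048 ≡ 1841^2 = 3389281 ≡ 2996
2856 = 2048 + 512 + 256 + 32 + 8, so 1174^2856 ≡ 2996·975·3057·774·2500 ≡ 64 (mod 3121)
Right side y^r · r^s mod p:
8^2 = 64
8^4 ≡ 64^2 = 4096 ≡ 975
8^8 ≡ 975^2 = 950625 ≡ 1841
8^16 ≡ 1841^2 = 3389281 ≡ 2996
8^32 ≡ 2996^2 = 8976016 ≡ 20
8^64 ≡ 20^2 = 400
8^128 ≡ 400^2 = 160000 ≡ 829
8^256 ≡ 829^2 = 687241 ≡ 621
8^512 ≡ 621^2 = 385641 ≡ 1758
8^1024 ≡ 1758^2 = 3090564 ≡ 774
1046 = 1024 + 16 + 4 + 2, so 8^1046 ≡ 774·2996·975·64 ≡ 3101 (mod 3121)
1046^2 = 1094116 ≡ 1766
1046^4 ≡ 1766^2 = 3118756 ≡ 877
1046^8 ≡ 877^2 = 769129 ≡ 1363
1046^16 ≡ 1363^2 = 1857769 ≡ 774
1046^32 ≡ 774^2 = 599076 ≡ 2965
1046^64 ≡ 2965^2 = 8791225 ≡ 2489
1046^128 ≡ 2489^2 = 6195121 ≡ 3057
1046^256 ≡ 3057^2 = 9345249 ≡ 975
1046^512 ≡ 975^2 = 950625 ≡ 1841
1046^1024 ≡ 1841^2 = 3389281 ≡ 2996
1046^2048 ≡ 2996^2 = 8976016 ≡ 20
2864 = 2048 + 512 + 256 + 32 + 16, so 1046^2864 ≡ 20·1841·975·2965·774 ≡ 621 (mod 3121)
3101·621 = 1925721 ≡ 64 (mod 3121)
64 ≡ 64 (mod 3121), so the signature is genuine.

genuine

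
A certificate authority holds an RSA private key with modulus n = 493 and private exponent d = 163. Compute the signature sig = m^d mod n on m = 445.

214

m^2 ≡ 445^2 = 198025 ≡ 332
m^4 ≡ 332^2 = 110224 ≡ 285
m^8 ≡ 285^2 = 81225 ≡ 373
m^16 ≡ 373^2 = 139129 ≡ 103
m^32 ≡ 103^2 = 10609 ≡ 256
m^64 ≡ 256^2 = 65536 ≡ 460
m^128 ≡ 460^2 = 211600 ≡ 103
163 = 128 + 32 + 2 + 1, so m^163 ≡ 103·256·332·445 ≡ 214 (mod 493)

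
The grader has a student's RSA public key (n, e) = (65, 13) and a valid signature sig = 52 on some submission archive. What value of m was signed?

sig^2 ≡ 52^2 = 2704 ≡ 39
sig^4 ≡ 39^2 = 1521 ≡ 26
sig^8 ≡ 26^2 = 676 ≡ 26
13 = 8 + 4 + 1, so sig^13 ≡ 26·26·52 ≡ 52 (mod 65)

52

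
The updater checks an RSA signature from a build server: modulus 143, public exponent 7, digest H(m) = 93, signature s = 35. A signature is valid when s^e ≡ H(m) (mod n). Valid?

no

s^2 ≡ 35^2 = 1225 ≡ 81
s^4 ≡ 81^2 = 6561 ≡ 126
7 = 4 + 2 + 1, so s^7 ≡ 126·81·35 ≡ 139 (mod 143)
139 ≠ 93, so verification fails.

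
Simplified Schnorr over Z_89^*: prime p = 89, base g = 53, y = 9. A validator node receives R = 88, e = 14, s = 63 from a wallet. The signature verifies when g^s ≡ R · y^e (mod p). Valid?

no

g^s mod p:
Squares mod 89: 53^1≡53, 53^2≡50, 53^4≡8, 53^8≡64, 53^16≡2, 53^32≡4
63 = 32 + 16 + 8 + 4 + 2 + 1, so 53^63 ≡ 4·2·64·8·50·53 ≡ 49 (mod 89)
R · y^e mod p:
Squares mod 89: 9^1≡9, 9^2≡81, 9^4≡64, 9^8≡2
14 = 8 + 4 + 2, so 9^14 ≡ 2·64·81 ≡ 44 (mod 89)
88·44 = 3872 ≡ 45 (mod 89)
49 ≠ 45; the check fails.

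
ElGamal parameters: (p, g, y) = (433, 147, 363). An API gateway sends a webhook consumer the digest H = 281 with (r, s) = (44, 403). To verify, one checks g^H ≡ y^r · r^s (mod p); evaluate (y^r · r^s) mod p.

176

363^2 = 131769 ≡ 137
363^4 ≡ 137^2 = 18769 ≡ 150
363^8 ≡ 150^2 = 22500 ≡ 417
363^16 ≡ 417^2 = 173889 ≡ 256
363^32 ≡ 256^2 = 65536 ≡ 153
44 = 32 + 8 + 4, so 363^44 ≡ 153·417·150 ≡ 417 (mod 433)
44^2 = 1936 ≡ 204
44^4 ≡ 204^2 = 41616 ≡ 48
44^8 ≡ 48^2 = 2304 ≡ 139
44^16 ≡ 139^2 = 19321 ≡ 269
44^32 ≡ 269^2 = 72361 ≡ 50
44^64 ≡ 50^2 = 2500 ≡ 335
44^128 ≡ 335^2 = 112225 ≡ 78
44^256 ≡ 78^2 = 6084 ≡ 22
403 = 256 + 128 + 16 + 2 + 1, so 44^403 ≡ 22·78·269·204·44 ≡ 422 (mod 433)
y^r · r^s ≡ 417·422 = 175974 ≡ 176 (mod 433)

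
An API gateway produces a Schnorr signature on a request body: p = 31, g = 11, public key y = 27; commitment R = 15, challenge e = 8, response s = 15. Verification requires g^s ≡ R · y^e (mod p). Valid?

g^s mod p:
11^2 = 121 ≡ 28
11^4 ≡ 28^2 = 784 ≡ 9
11^8 ≡ 9^2 = 81 ≡ 19
15 = 8 + 4 + 2 + 1, so 11^15 ≡ 19·9·28·11 ≡ 30 (mod 31)
R · y^e mod p:
27^2 = 729 ≡ 16
27^4 ≡ 16^2 = 256 ≡ 8
27^8 ≡ 8^2 = 64 ≡ 2
15·2 = 30 ≡ 30 (mod 31)
30 ≡ 30 (mod 31); signature holds.

yes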